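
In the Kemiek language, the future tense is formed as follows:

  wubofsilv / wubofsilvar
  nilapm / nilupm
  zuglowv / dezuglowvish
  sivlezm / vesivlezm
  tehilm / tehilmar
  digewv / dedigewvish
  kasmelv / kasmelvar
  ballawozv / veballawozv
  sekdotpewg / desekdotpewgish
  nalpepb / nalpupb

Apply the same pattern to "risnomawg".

nilapm and tehilm both end in -m yet inflect differently (nilupm, tehilmar), so the final letter is not what conditions the rule; the second-to-last letter is.
"risnomawg" has second-to-last letter 'w'. The stems whose second-to-last letter is 'w' (digewv → dedigewvish, sekdotpewg → desekdotpewgish, zuglowv → dezuglowvish) add de- … -ish around the stem.
The other patterns: stems whose second-to-last letter is 'p' change the last vowel to 'u'; stems whose second-to-last letter is 'l' add -ar; stems whose second-to-last letter is 'z' add the prefix ve-.
So risnomawg → derisnomawgish.

derisnomawgish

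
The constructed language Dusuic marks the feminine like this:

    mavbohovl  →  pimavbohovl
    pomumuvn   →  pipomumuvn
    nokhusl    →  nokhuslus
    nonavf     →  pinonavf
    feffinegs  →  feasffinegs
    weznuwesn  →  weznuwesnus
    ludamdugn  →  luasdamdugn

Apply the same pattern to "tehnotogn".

teashnotogn

"tehnotogn" has second-to-last letter 'g'. The stems whose second-to-last letter is 'g' (ludamdugn → luasdamdugn, feffinegs → feasffinegs) insert -as- after the first vowel.
The other patterns: stems whose second-to-last letter is 'v' add the prefix pi-; stems whose second-to-last letter is 's' add -us.
So tehnotogn → teashnotogn.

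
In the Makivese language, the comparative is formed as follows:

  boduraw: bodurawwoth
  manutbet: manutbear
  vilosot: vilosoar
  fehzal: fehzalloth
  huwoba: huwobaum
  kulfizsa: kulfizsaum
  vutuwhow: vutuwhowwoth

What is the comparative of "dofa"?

dofaum

vilosot and vutuwhow both have last vowel 'o' yet inflect differently (vilosoar, vutuwhowwoth), so the last vowel is not what conditions the rule; the final letter is.
"dofa" ends in -a. The stems ending in -a (huwoba → huwobaum, kulfizsa → kulfizsaum) add -um.
So dofa → dofaum.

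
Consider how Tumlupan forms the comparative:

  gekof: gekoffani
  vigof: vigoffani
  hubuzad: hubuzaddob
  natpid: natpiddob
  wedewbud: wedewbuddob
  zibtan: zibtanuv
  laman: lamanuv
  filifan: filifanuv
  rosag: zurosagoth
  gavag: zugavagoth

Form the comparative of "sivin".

hubuzad and zibtan both have last vowel 'a' yet inflect differently (hubuzaddob, zibtanuv), so the last vowel is not what conditions the rule; the final letter is.
"sivin" ends in -n. The stems ending in -n (zibtan → zibtanuv, laman → lamanuv, filifan → filifanuv) add -uv.
The other patterns: stems ending in -f double the final consonant and add -ani; stems ending in -d double the final consonant and add -ob; stems ending in -g add zu- … -oth around the stem.
So sivin → sivinuv.

sivinuv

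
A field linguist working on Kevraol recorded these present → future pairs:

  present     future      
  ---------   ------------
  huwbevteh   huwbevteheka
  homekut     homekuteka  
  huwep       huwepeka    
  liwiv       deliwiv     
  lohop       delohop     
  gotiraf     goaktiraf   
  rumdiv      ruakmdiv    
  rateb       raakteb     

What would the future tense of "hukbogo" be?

"hukbogo" begins with h-. The stems beginning with h- (huwbevteh → huwbevteheka, homekut → homekuteka, huwep → huwepeka) add -eka.
The other patterns: stems beginning with l- add the prefix de-; stems beginning with g- or r- insert -ak- after the first vowel.
So hukbogo → hukbogoeka.

hukbogoeka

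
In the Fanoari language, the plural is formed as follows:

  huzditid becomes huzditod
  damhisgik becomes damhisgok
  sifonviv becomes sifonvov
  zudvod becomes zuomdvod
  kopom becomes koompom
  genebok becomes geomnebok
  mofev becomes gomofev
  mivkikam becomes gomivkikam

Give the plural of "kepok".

huzditid and zudvod both end in -d yet inflect differently (huzditod, zuomdvod), so the final letter is not what conditions the rule; the last vowel is.
"kepok" has last vowel 'o'. The stems whose last vowel is 'o' (zudvod → zuomdvod, kopom → koompom, genebok → geomnebok) insert -om- after the first vowel.
The other patterns: stems whose last vowel is 'i' change the last vowel to 'o'; stems whose last vowel is 'a' or 'e' add the prefix go-.
So kepok → keompok.

keompok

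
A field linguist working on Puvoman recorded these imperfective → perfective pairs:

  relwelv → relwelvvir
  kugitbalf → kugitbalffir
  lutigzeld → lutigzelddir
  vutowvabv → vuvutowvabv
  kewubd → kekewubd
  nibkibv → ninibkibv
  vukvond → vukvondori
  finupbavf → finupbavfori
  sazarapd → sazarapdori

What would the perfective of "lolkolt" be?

lolkolttir

"lolkolt" has second-to-last letter 'l'. The stems whose second-to-last letter is 'l' (relwelv → relwelvvir, kugitbalf → kugitbalffir, lutigzeld → lutigzelddir) double the final consonant and add -ir.
The other patterns: stems whose second-to-last letter is 'b' repeat the first consonant+vowel as a prefix; stems whose second-to-last letter is 'n', 'p' or 'v' add -ori.
So lolkolt → lolkolttir.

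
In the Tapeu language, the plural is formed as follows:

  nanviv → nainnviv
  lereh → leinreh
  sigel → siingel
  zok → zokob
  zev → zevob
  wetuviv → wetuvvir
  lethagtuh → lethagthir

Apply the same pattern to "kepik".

"kepik" has 2 vowels. The stems with 2 vowels (lereh → leinreh, sigel → siingel, nanviv → nainnviv) insert -in- after the first vowel.
The other patterns: stems with 1 vowel add -ob; stems with 3 vowels delete the last vowel and add -ir.
So kepik → keinpik.

keinpik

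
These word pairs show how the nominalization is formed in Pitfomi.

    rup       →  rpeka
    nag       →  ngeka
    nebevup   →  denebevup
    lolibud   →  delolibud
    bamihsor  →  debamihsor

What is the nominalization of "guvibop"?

deguvibop

"guvibop" has 3 vowels. The stems with 3 vowels (nebevup → denebevup, lolibud → delolibud, bamihsor → debamihsor) add the prefix de-.
So guvibop → deguvibop.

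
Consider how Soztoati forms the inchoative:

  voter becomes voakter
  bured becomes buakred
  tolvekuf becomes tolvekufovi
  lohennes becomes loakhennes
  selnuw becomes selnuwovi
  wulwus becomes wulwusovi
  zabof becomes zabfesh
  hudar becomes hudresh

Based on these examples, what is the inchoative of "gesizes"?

wulwus and lohennes both end in -s yet inflect differently (wulwusovi, loakhennes), so the final letter is not what conditions the rule; the last vowel is.
"gesizes" has last vowel 'e'. The stems whose last vowel is 'e' (bured → buakred, lohennes → loakhennes, voter → voakter) insert -ak- after the first vowel.
The other patterns: stems whose last vowel is 'u' add -ovi; stems whose last vowel is 'a' or 'o' delete the last vowel and add -esh.
So gesizes → geaksizes.

geaksizes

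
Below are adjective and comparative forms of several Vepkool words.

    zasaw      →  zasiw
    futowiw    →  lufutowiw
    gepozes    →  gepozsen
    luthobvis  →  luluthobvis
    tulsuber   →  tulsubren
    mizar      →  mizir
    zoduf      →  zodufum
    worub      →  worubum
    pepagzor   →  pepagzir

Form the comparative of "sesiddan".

gepozes and luthobvis both end in -s yet inflect differently (gepozsen, luluthobvis), so the final letter is not what conditions the rule; the last vowel is.
"sesiddan" has last vowel 'a'. The stems whose last vowel is 'a' (zasaw → zasiw, mizar → mizir) change the last vowel to 'i'.
So sesiddan → sesiddin.

sesiddin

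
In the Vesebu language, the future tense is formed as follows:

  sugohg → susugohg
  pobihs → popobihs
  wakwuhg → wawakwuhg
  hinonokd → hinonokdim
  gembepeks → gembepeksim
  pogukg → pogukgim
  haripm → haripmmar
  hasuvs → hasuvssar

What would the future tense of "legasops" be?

pobihs and gembepeks both end in -s yet inflect differently (popobihs, gembepeksim), so the final letter is not what conditions the rule; the second-to-last letter is.
"legasops" has second-to-last letter 'p'. The one such stem in the data (haripm → haripmmar) doubles the final consonant and adds -ar (as does hasuvs), so the same rule applies.
So legasops → legasopssar.

legasopssar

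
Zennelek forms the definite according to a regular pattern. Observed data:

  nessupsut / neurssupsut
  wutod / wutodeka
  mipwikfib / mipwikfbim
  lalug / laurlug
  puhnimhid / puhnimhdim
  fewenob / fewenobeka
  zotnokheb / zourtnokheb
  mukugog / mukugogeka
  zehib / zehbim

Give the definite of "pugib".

wutod and puhnimhid both end in -d yet inflect differently (wutodeka, puhnimhdim), so the final letter is not what conditions the rule; the last vowel is.
"pugib" has last vowel 'i'. The stems whose last vowel is 'i' (puhnimhid → puhnimhdim, mipwikfib → mipwikfbim, zehib → zehbim) delete the last vowel and add -im.
The other patterns: stems whose last vowel is 'o' add -eka; stems whose last vowel is 'e' or 'u' insert -ur- after the first vowel.
So pugib → pugbim.

pugbim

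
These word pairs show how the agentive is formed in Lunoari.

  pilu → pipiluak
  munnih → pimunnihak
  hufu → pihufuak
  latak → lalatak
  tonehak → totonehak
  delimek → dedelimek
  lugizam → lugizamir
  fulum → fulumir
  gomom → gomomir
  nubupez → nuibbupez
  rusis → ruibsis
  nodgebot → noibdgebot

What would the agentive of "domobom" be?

latak and lugizam both have last vowel 'a' yet inflect differently (lalatak, lugizamir), so the last vowel is not what conditions the rule; the final letter is.
"domobom" ends in -m. The stems ending in -m (lugizam → lugizamir, fulum → fulumir, gomom → gomomir) add -ir.
The other patterns: stems ending in -h or -u add pi- … -ak around the stem; stems ending in -k repeat the first consonant+vowel as a prefix; stems ending in -s, -t or -z insert -ib- after the first vowel.
So domobom → domobomir.

domobomir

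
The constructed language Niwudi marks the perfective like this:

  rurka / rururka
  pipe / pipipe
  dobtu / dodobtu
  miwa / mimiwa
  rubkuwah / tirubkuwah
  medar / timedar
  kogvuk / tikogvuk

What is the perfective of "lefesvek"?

tilefesvek

rurka and rubkuwah both have last vowel 'a' yet inflect differently (rururka, tirubkuwah), so the last vowel is not what conditions the rule; whether the stem ends in a vowel or a consonant is.
"lefesvek" ends in a consonant. The stems ending in a consonant (rubkuwah → tirubkuwah, medar → timedar, kogvuk → tikogvuk) add the prefix ti-.
The other pattern: stems ending in a vowel repeat the first consonant+vowel as a prefix.
So lefesvek → tilefesvek.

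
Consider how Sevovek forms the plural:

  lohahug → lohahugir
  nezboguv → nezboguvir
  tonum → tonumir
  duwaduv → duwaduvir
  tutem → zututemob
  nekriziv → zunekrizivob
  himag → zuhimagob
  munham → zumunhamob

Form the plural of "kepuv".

tonum and tutem both end in -m yet inflect differently (tonumir, zututemob), so the final letter is not what conditions the rule; the last vowel is.
"kepuv" has last vowel 'u'. The stems whose last vowel is 'u' (lohahug → lohahugir, nezboguv → nezboguvir, tonum → tonumir) add -ir.
The other pattern: stems whose last vowel is 'a', 'e' or 'i' add zu- … -ob around the stem.
So kepuv → kepuvir.

kepuvir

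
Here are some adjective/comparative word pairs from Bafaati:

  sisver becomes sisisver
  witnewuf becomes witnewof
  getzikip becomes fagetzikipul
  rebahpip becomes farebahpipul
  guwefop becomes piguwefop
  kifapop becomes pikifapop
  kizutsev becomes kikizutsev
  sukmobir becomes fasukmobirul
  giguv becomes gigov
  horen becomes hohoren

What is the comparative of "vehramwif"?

kizutsev and giguv both end in -v yet inflect differently (kikizutsev, gigov), so the final letter is not what conditions the rule; the last vowel is.
"vehramwif" has last vowel 'i'. The stems whose last vowel is 'i' (sukmobir → fasukmobirul, getzikip → fagetzikipul, rebahpip → farebahpipul) add fa- … -ul around the stem.
The other patterns: stems whose last vowel is 'e' repeat the first consonant+vowel as a prefix; stems whose last vowel is 'o' add the prefix pi-; stems whose last vowel is 'u' change the last vowel to 'o'.
So vehramwif → favehramwiful.

favehramwiful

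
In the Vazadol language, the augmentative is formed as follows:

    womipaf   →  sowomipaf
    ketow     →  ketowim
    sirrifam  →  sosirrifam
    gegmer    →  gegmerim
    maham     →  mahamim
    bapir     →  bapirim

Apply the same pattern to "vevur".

"vevur" has 2 vowels. The stems with 2 vowels (maham → mahamim, bapir → bapirim, gegmer → gegmerim) add -im.
So vevur → vevurim.

vevurim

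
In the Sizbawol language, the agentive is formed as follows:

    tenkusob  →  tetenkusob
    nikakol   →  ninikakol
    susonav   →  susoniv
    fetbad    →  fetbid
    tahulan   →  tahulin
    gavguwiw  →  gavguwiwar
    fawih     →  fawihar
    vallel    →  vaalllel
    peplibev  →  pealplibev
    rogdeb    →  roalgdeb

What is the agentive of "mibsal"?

nikakol and vallel both end in -l yet inflect differently (ninikakol, vaalllel), so the final letter is not what conditions the rule; the last vowel is.
"mibsal" has last vowel 'a'. The stems whose last vowel is 'a' (susonav → susoniv, fetbad → fetbid, tahulan → tahulin) change the last vowel to 'i'.
So mibsal → mibsil.

mibsil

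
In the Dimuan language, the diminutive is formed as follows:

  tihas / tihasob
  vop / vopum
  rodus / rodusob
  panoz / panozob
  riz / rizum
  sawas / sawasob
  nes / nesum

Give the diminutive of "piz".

pizum

nes and sawas both end in -s yet inflect differently (nesum, sawasob), so the final letter is not what conditions the rule; the number of vowels is.
"piz" has 1 vowel. The stems with 1 vowel (riz → rizum, nes → nesum, vop → vopum) add -um.
The other pattern: stems with 2 vowels add -ob.
So piz → pizum.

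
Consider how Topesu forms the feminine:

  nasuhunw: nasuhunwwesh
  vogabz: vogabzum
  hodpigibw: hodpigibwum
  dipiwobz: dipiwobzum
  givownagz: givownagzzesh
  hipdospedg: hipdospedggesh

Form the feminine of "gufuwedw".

vogabz and givownagz both end in -z yet inflect differently (vogabzum, givownagzzesh), so the final letter is not what conditions the rule; the second-to-last letter is.
"gufuwedw" has second-to-last letter 'd'. The one such stem in the data (hipdospedg → hipdospedggesh) doubles the final consonant and adds -esh (as do givownagz, nasuhunw), so the same rule applies.
The other pattern: stems whose second-to-last letter is 'b' add -um.
So gufuwedw → gufuwedwwesh.

gufuwedwwesh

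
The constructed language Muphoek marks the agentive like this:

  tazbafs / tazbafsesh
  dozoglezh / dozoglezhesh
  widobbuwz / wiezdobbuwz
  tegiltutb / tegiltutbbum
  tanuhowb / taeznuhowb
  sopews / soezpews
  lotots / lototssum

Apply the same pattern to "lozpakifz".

lozpakifzesh

tegiltutb and tanuhowb both end in -b yet inflect differently (tegiltutbbum, taeznuhowb), so the final letter is not what conditions the rule; the second-to-last letter is.
"lozpakifz" has second-to-last letter 'f'. The one such stem in the data (tazbafs → tazbafsesh) adds -esh, so the same rule applies.
The other patterns: stems whose second-to-last letter is 't' double the final consonant and add -um; stems whose second-to-last letter is 'w' insert -ez- after the first vowel.
So lozpakifz → lozpakifzesh.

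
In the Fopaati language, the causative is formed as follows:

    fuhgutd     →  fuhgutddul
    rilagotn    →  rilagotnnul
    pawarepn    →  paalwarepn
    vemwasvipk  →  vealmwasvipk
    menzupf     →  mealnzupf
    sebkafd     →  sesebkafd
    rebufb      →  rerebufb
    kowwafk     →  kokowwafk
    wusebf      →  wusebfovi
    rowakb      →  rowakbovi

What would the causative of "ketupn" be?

"ketupn" has second-to-last letter 'p'. The stems whose second-to-last letter is 'p' (pawarepn → paalwarepn, vemwasvipk → vealmwasvipk, menzupf → mealnzupf) insert -al- after the first vowel.
The other patterns: stems whose second-to-last letter is 't' double the final consonant and add -ul; stems whose second-to-last letter is 'f' repeat the first consonant+vowel as a prefix; stems whose second-to-last letter is 'b' or 'k' add -ovi.
So ketupn → kealtupn.

kealtupn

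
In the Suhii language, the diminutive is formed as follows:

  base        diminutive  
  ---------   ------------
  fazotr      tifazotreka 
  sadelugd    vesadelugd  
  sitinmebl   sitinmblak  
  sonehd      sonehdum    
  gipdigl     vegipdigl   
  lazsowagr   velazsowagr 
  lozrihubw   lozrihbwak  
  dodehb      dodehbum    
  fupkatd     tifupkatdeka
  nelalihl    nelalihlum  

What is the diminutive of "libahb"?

sonehd and fupkatd both end in -d yet inflect differently (sonehdum, tifupkatdeka), so the final letter is not what conditions the rule; the second-to-last letter is.
"libahb" has second-to-last letter 'h'. The stems whose second-to-last letter is 'h' (dodehb → dodehbum, sonehd → sonehdum, nelalihl → nelalihlum) add -um.
So libahb → libahbum.

libahbum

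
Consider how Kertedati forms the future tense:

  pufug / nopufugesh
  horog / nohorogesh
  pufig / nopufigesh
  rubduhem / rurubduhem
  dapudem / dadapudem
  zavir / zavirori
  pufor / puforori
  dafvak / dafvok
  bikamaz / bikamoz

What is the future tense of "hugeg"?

nohugegesh

pufig and zavir both have last vowel 'i' yet inflect differently (nopufigesh, zavirori), so the last vowel is not what conditions the rule; the final letter is.
"hugeg" ends in -g. The stems ending in -g (pufug → nopufugesh, horog → nohorogesh, pufig → nopufigesh) add no- … -esh around the stem.
The other patterns: stems ending in -m repeat the first consonant+vowel as a prefix; stems ending in -r add -ori; stems ending in -k or -z change the last vowel to 'o'.
So hugeg → nohugegesh.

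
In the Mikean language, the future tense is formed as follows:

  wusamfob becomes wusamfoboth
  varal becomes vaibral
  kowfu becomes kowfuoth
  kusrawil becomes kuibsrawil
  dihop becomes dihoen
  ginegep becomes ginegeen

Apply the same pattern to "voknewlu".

wusamfob and dihop both have last vowel 'o' yet inflect differently (wusamfoboth, dihoen), so the last vowel is not what conditions the rule; the final letter is.
"voknewlu" ends in -u. The one such stem in the data (kowfu → kowfuoth) adds -oth, so the same rule applies.
So voknewlu → voknewluoth.

voknewluoth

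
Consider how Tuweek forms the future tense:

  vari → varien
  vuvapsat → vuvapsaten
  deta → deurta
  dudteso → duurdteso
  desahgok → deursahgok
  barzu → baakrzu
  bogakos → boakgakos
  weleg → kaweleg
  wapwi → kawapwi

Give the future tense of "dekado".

deurkado

vari and wapwi both end in -i yet inflect differently (varien, kawapwi), so the final letter is not what conditions the rule; the first letter is.
"dekado" begins with d-. The stems beginning with d- (deta → deurta, dudteso → duurdteso, desahgok → deursahgok) insert -ur- after the first vowel.
The other patterns: stems beginning with v- add -en; stems beginning with b- insert -ak- after the first vowel; stems beginning with w- add the prefix ka-.
So dekado → deurkado.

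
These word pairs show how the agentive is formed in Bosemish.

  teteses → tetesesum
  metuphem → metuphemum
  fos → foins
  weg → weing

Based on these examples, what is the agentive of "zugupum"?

zugupumum

fos and teteses both end in -s yet inflect differently (foins, tetesesum), so the final letter is not what conditions the rule; the number of vowels is.
"zugupum" has 3 vowels. The stems with 3 vowels (teteses → tetesesum, metuphem → metuphemum) add -um.
The other pattern: stems with 1 vowel insert -in- after the first vowel.
So zugupum → zugupumum.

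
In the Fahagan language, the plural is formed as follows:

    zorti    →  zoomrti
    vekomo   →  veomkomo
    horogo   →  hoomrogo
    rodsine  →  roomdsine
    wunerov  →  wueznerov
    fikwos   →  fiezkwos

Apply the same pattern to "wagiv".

vekomo and wunerov both have last vowel 'o' yet inflect differently (veomkomo, wueznerov), so the last vowel is not what conditions the rule; whether the stem ends in a vowel or a consonant is.
"wagiv" ends in a consonant. The stems ending in a consonant (wunerov → wueznerov, fikwos → fiezkwos) insert -ez- after the first vowel.
So wagiv → waezgiv.

waezgiv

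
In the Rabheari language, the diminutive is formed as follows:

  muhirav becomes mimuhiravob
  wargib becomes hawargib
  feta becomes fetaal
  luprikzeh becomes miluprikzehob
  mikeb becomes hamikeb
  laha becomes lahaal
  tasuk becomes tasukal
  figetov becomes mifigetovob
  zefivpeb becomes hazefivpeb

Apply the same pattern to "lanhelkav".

milanhelkavob

mikeb and luprikzeh both have last vowel 'e' yet inflect differently (hamikeb, miluprikzehob), so the last vowel is not what conditions the rule; the final letter is.
"lanhelkav" ends in -v. The stems ending in -v (figetov → mifigetovob, muhirav → mimuhiravob) add mi- … -ob around the stem.
The other patterns: stems ending in -b add the prefix ha-; stems ending in -a or -k add -al.
So lanhelkav → milanhelkavob.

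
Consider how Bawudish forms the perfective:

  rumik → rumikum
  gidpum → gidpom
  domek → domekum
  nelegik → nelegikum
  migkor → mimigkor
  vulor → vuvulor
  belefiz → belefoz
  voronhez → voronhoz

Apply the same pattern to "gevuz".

gevoz

rumik and belefiz both have last vowel 'i' yet inflect differently (rumikum, belefoz), so the last vowel is not what conditions the rule; the final letter is.
"gevuz" ends in -z. The stems ending in -z (belefiz → belefoz, voronhez → voronhoz) change the last vowel to 'o'.
The other patterns: stems ending in -k add -um; stems ending in -r repeat the first consonant+vowel as a prefix.
So gevuz → gevoz.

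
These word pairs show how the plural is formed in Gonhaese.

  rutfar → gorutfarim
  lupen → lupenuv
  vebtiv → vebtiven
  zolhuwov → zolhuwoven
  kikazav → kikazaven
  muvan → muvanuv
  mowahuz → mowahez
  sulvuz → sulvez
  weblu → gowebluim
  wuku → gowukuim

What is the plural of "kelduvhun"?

muvan and kikazav both have last vowel 'a' yet inflect differently (muvanuv, kikazaven), so the last vowel is not what conditions the rule; the final letter is.
"kelduvhun" ends in -n. The stems ending in -n (muvan → muvanuv, lupen → lupenuv) add -uv.
The other patterns: stems ending in -z change the last vowel to 'e'; stems ending in -v add -en; stems ending in -r or -u add go- … -im around the stem.
So kelduvhun → kelduvhunuv.

kelduvhunuv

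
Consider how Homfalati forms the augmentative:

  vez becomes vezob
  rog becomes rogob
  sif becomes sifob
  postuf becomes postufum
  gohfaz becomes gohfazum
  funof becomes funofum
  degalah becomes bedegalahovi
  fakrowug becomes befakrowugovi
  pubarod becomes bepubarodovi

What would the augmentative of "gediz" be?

gedizum

"gediz" has 2 vowels. The stems with 2 vowels (postuf → postufum, gohfaz → gohfazum, funof → funofum) add -um.
The other patterns: stems with 1 vowel add -ob; stems with 3 vowels add be- … -ovi around the stem.
So gediz → gedizum.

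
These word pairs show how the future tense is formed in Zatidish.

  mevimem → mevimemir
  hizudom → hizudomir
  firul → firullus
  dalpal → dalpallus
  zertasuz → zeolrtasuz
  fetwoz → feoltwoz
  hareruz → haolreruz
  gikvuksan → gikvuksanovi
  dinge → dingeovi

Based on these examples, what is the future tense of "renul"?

"renul" ends in -l. The stems ending in -l (firul → firullus, dalpal → dalpallus) double the final consonant and add -us.
The other patterns: stems ending in -m add -ir; stems ending in -z insert -ol- after the first vowel; stems ending in -e or -n add -ovi.
So renul → renullus.

renullus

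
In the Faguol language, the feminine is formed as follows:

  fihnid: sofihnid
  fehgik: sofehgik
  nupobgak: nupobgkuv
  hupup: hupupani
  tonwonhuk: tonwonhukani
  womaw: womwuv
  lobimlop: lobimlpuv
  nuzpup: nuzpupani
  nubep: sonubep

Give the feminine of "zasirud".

fehgik and tonwonhuk both end in -k yet inflect differently (sofehgik, tonwonhukani), so the final letter is not what conditions the rule; the last vowel is.
"zasirud" has last vowel 'u'. The stems whose last vowel is 'u' (tonwonhuk → tonwonhukani, hupup → hupupani, nuzpup → nuzpupani) add -ani.
So zasirud → zasirudani.

zasirudani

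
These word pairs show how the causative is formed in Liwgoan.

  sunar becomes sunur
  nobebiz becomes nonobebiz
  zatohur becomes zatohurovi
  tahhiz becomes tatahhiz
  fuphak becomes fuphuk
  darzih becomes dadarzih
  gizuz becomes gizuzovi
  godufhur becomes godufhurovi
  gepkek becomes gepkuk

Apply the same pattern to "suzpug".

"suzpug" has last vowel 'u'. The stems whose last vowel is 'u' (zatohur → zatohurovi, gizuz → gizuzovi, godufhur → godufhurovi) add -ovi.
The other patterns: stems whose last vowel is 'i' repeat the first consonant+vowel as a prefix; stems whose last vowel is 'a' or 'e' change the last vowel to 'u'.
So suzpug → suzpugovi.

suzpugovi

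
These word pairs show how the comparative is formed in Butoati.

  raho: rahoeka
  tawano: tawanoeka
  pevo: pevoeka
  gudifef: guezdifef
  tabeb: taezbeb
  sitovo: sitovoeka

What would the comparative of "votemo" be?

"votemo" ends in -o. The stems ending in -o (pevo → pevoeka, raho → rahoeka, tawano → tawanoeka) add -eka.
The other pattern: stems ending in -b or -f insert -ez- after the first vowel.
So votemo → votemoeka.

votemoeka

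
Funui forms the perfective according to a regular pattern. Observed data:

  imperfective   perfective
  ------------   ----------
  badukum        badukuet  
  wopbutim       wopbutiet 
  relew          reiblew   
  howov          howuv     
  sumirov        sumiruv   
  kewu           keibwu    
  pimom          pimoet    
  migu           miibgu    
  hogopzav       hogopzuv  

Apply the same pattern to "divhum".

howov and pimom both have last vowel 'o' yet inflect differently (howuv, pimoet), so the last vowel is not what conditions the rule; the final letter is.
"divhum" ends in -m. The stems ending in -m (badukum → badukuet, wopbutim → wopbutiet, pimom → pimoet) drop the final letter and add -et.
So divhum → divhuet.

divhuet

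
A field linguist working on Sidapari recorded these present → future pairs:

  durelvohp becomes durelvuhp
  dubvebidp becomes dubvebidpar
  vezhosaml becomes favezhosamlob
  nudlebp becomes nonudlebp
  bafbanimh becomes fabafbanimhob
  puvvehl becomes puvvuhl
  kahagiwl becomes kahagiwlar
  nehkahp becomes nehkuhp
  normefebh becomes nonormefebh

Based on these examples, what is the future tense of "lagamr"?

nudlebp and nehkahp both end in -p yet inflect differently (nonudlebp, nehkuhp), so the final letter is not what conditions the rule; the second-to-last letter is.
"lagamr" has second-to-last letter 'm'. The stems whose second-to-last letter is 'm' (vezhosaml → favezhosamlob, bafbanimh → fabafbanimhob) add fa- … -ob around the stem.
So lagamr → falagamrob.

falagamrob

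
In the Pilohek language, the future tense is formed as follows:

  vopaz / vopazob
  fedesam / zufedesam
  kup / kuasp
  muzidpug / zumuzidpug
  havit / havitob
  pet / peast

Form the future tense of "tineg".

tinegob

"tineg" has 2 vowels. The stems with 2 vowels (vopaz → vopazob, havit → havitob) add -ob.
The other patterns: stems with 1 vowel insert -as- after the first vowel; stems with 3 vowels add the prefix zu-.
So tineg → tinegob.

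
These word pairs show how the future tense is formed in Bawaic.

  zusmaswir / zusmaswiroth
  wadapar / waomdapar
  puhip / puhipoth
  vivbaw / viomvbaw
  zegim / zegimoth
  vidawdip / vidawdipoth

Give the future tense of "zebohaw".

"zebohaw" has last vowel 'a'. The stems whose last vowel is 'a' (vivbaw → viomvbaw, wadapar → waomdapar) insert -om- after the first vowel.
So zebohaw → zeombohaw.

zeombohaw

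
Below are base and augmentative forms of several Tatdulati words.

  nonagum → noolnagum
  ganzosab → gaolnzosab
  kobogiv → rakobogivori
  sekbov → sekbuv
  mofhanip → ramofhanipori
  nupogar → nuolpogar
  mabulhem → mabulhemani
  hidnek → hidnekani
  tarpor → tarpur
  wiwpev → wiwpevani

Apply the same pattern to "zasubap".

zaolsubap

wiwpev and sekbov both end in -v yet inflect differently (wiwpevani, sekbuv), so the final letter is not what conditions the rule; the last vowel is.
"zasubap" has last vowel 'a'. The stems whose last vowel is 'a' (nupogar → nuolpogar, ganzosab → gaolnzosab) insert -ol- after the first vowel.
So zasubap → zaolsubap.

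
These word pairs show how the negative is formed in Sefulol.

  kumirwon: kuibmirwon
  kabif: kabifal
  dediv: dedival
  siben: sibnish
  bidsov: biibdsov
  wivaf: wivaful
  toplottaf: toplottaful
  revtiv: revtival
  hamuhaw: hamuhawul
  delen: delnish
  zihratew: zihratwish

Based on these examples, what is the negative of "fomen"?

kumirwon and delen both end in -n yet inflect differently (kuibmirwon, delnish), so the final letter is not what conditions the rule; the last vowel is.
"fomen" has last vowel 'e'. The stems whose last vowel is 'e' (delen → delnish, siben → sibnish, zihratew → zihratwish) delete the last vowel and add -ish.
So fomen → fomnish.

fomnish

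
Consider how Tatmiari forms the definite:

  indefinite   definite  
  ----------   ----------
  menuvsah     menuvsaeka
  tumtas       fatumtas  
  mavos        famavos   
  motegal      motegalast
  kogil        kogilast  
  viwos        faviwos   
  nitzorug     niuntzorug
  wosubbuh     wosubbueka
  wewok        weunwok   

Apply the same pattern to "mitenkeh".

"mitenkeh" ends in -h. The stems ending in -h (wosubbuh → wosubbueka, menuvsah → menuvsaeka) drop the final letter and add -eka.
The other patterns: stems ending in -s add the prefix fa-; stems ending in -l add -ast; stems ending in -g or -k insert -un- after the first vowel.
So mitenkeh → mitenkeeka.

mitenkeeka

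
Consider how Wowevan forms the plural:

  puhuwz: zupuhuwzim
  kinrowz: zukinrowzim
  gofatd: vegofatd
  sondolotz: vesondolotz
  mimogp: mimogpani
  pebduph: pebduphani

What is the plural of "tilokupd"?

tilokupdani

puhuwz and sondolotz both end in -z yet inflect differently (zupuhuwzim, vesondolotz), so the final letter is not what conditions the rule; the second-to-last letter is.
"tilokupd" has second-to-last letter 'p'. The one such stem in the data (pebduph → pebduphani) adds -ani, so the same rule applies.
The other patterns: stems whose second-to-last letter is 'w' add zu- … -im around the stem; stems whose second-to-last letter is 't' add the prefix ve-.
So tilokupd → tilokupdani.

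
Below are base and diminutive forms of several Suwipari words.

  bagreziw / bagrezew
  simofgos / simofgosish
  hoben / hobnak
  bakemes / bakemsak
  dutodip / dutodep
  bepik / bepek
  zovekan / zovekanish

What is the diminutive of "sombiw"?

sombew

bakemes and simofgos both end in -s yet inflect differently (bakemsak, simofgosish), so the final letter is not what conditions the rule; the last vowel is.
"sombiw" has last vowel 'i'. The stems whose last vowel is 'i' (bagreziw → bagrezew, bepik → bepek, dutodip → dutodep) change the last vowel to 'e'.
The other patterns: stems whose last vowel is 'e' delete the last vowel and add -ak; stems whose last vowel is 'a' or 'o' add -ish.
So sombiw → sombew.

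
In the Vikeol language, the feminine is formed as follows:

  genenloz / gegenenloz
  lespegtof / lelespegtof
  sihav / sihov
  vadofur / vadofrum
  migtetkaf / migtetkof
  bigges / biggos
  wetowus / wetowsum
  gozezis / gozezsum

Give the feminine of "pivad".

pivod

"pivad" has last vowel 'a'. The stems whose last vowel is 'a' (sihav → sihov, migtetkaf → migtetkof) change the last vowel to 'o'.
The other patterns: stems whose last vowel is 'i' or 'u' delete the last vowel and add -um; stems whose last vowel is 'o' repeat the first consonant+vowel as a prefix.
So pivad → pivod.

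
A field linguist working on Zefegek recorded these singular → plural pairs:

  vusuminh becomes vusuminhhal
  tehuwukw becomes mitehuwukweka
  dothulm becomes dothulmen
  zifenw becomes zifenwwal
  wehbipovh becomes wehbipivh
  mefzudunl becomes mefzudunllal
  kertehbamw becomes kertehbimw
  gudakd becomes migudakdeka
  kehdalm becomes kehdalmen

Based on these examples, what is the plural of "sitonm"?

"sitonm" has second-to-last letter 'n'. The stems whose second-to-last letter is 'n' (vusuminh → vusuminhhal, zifenw → zifenwwal, mefzudunl → mefzudunllal) double the final consonant and add -al.
So sitonm → sitonmmal.

sitonmmal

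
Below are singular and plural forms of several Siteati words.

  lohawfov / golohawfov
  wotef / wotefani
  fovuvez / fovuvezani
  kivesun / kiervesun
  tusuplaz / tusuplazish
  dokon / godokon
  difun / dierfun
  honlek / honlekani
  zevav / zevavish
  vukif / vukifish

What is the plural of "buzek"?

zevav and lohawfov both end in -v yet inflect differently (zevavish, golohawfov), so the final letter is not what conditions the rule; the last vowel is.
"buzek" has last vowel 'e'. The stems whose last vowel is 'e' (fovuvez → fovuvezani, honlek → honlekani, wotef → wotefani) add -ani.
So buzek → buzekani.

buzekani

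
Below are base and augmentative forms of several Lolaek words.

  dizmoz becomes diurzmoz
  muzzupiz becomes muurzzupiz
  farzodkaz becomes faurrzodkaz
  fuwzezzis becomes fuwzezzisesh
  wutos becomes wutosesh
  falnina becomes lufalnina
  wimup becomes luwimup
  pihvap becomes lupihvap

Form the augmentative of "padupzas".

padupzasesh

muzzupiz and fuwzezzis both have last vowel 'i' yet inflect differently (muurzzupiz, fuwzezzisesh), so the last vowel is not what conditions the rule; the final letter is.
"padupzas" ends in -s. The stems ending in -s (fuwzezzis → fuwzezzisesh, wutos → wutosesh) add -esh.
So padupzas → padupzasesh.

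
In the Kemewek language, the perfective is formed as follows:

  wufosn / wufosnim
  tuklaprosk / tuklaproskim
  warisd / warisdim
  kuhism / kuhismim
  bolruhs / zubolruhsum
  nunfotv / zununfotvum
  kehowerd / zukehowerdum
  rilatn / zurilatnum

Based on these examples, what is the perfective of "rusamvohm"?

zurusamvohmum

warisd and kehowerd both end in -d yet inflect differently (warisdim, zukehowerdum), so the final letter is not what conditions the rule; the second-to-last letter is.
"rusamvohm" has second-to-last letter 'h'. The one such stem in the data (bolruhs → zubolruhsum) adds zu- … -um around the stem, so the same rule applies.
The other pattern: stems whose second-to-last letter is 's' add -im.
So rusamvohm → zurusamvohmum.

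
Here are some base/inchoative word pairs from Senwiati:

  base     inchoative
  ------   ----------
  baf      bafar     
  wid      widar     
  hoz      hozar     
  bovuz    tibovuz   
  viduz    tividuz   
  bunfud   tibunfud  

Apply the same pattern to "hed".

"hed" has 1 vowel. The stems with 1 vowel (hoz → hozar, baf → bafar, wid → widar) add -ar.
The other pattern: stems with 2 vowels add the prefix ti-.
So hed → hedar.

hedar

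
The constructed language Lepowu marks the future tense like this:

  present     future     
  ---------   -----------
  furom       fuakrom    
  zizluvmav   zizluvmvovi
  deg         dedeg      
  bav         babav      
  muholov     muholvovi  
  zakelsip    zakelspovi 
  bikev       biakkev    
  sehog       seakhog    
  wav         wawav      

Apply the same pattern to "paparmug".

paparmgovi

bav and bikev both end in -v yet inflect differently (babav, biakkev), so the final letter is not what conditions the rule; the number of vowels is.
"paparmug" has 3 vowels. The stems with 3 vowels (zakelsip → zakelspovi, muholov → muholvovi, zizluvmav → zizluvmvovi) delete the last vowel and add -ovi.
The other patterns: stems with 1 vowel repeat the first consonant+vowel as a prefix; stems with 2 vowels insert -ak- after the first vowel.
So paparmug → paparmgovi.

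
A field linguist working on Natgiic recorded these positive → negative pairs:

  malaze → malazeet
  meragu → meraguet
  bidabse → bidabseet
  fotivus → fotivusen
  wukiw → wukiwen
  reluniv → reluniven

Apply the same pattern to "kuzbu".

fotivus and meragu both have last vowel 'u' yet inflect differently (fotivusen, meraguet), so the last vowel is not what conditions the rule; whether the stem ends in a vowel or a consonant is.
"kuzbu" ends in a vowel. The stems ending in a vowel (malaze → malazeet, bidabse → bidabseet, meragu → meraguet) add -et.
The other pattern: stems ending in a consonant add -en.
So kuzbu → kuzbuet.

kuzbuet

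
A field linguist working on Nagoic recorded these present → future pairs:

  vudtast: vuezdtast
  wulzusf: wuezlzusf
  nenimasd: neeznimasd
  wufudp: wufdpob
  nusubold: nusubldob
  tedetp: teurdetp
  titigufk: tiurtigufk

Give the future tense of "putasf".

nenimasd and nusubold both end in -d yet inflect differently (neeznimasd, nusubldob), so the final letter is not what conditions the rule; the second-to-last letter is.
"putasf" has second-to-last letter 's'. The stems whose second-to-last letter is 's' (vudtast → vuezdtast, wulzusf → wuezlzusf, nenimasd → neeznimasd) insert -ez- after the first vowel.
So putasf → pueztasf.

pueztasf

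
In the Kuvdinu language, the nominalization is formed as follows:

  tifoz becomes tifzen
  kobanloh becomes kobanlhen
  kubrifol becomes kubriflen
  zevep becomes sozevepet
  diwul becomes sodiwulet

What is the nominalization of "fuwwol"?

kubrifol and diwul both end in -l yet inflect differently (kubriflen, sodiwulet), so the final letter is not what conditions the rule; the last vowel is.
"fuwwol" has last vowel 'o'. The stems whose last vowel is 'o' (tifoz → tifzen, kobanloh → kobanlhen, kubrifol → kubriflen) delete the last vowel and add -en.
The other pattern: stems whose last vowel is 'e' or 'u' add so- … -et around the stem.
So fuwwol → fuwwlen.

fuwwlen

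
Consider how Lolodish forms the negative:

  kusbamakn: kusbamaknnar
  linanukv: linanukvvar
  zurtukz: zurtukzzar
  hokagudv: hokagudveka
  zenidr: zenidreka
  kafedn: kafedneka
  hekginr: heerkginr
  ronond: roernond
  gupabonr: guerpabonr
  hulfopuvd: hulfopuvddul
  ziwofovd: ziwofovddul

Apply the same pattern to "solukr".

solukrrar

"solukr" has second-to-last letter 'k'. The stems whose second-to-last letter is 'k' (kusbamakn → kusbamaknnar, linanukv → linanukvvar, zurtukz → zurtukzzar) double the final consonant and add -ar.
So solukr → solukrrar.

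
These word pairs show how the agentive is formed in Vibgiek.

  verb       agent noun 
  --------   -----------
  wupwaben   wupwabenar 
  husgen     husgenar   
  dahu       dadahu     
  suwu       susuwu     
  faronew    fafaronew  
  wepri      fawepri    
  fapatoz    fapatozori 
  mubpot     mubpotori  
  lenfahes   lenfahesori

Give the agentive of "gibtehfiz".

wupwaben and faronew both have last vowel 'e' yet inflect differently (wupwabenar, fafaronew), so the last vowel is not what conditions the rule; the final letter is.
"gibtehfiz" ends in -z. The one such stem in the data (fapatoz → fapatozori) adds -ori, so the same rule applies.
The other patterns: stems ending in -n add -ar; stems ending in -u repeat the first consonant+vowel as a prefix; stems ending in -i or -w add the prefix fa-.
So gibtehfiz → gibtehfizori.

gibtehfizori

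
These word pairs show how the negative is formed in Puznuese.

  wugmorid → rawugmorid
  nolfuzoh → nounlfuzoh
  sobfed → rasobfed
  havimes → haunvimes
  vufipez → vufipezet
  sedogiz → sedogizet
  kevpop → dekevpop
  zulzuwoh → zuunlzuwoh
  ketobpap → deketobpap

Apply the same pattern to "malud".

ramalud

sedogiz and wugmorid both have last vowel 'i' yet inflect differently (sedogizet, rawugmorid), so the last vowel is not what conditions the rule; the final letter is.
"malud" ends in -d. The stems ending in -d (wugmorid → rawugmorid, sobfed → rasobfed) add the prefix ra-.
The other patterns: stems ending in -z add -et; stems ending in -p add the prefix de-; stems ending in -h or -s insert -un- after the first vowel.
So malud → ramalud.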